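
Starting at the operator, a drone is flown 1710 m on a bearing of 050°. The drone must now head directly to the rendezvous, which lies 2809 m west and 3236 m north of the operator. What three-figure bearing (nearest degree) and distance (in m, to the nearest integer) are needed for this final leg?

Leg 1 (050°, 1710 m): east 1710 sin 50° = 1309.94, north 1710 cos 50° = 1099.17
Current position: (1309.94, 1099.17). Target: (-2809, 3236). Remaining: Δeast = -4118.94, Δnorth = 2136.83.
Bearing = atan2(-4118.94, 2136.83) mod 360° = 297.42°; distance = √((-4118.94)² + (2136.83)²) = 4640.225 m.

297°, 4640 m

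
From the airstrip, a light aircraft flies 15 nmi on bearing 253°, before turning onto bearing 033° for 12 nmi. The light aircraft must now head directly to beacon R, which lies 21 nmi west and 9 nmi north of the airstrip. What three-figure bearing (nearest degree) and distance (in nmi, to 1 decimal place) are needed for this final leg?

284°, 13.6 nmi

Leg 1 (253°, 15 nmi): east 15 sin 253° = -14.34, north 15 cos 253° = -4.39
Leg 2 (033°, 12 nmi): east 12 sin 33° = 6.54, north 12 cos 33° = 10.06
Current position: (-7.81, 5.68). Target: (-21, 9). Remaining: Δeast = -13.19, Δnorth = 3.32.
Bearing = atan2(-13.19, 3.32) mod 360° = 284.13°; distance = √((-13.19)² + (3.32)²) = 13.603 nmi.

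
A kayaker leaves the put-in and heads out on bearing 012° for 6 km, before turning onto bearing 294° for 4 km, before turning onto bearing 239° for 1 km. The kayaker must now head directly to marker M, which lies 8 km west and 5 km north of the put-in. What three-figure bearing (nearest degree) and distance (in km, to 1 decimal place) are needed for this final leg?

Leg 1 (012°, 6 km): east 6 sin 12° = 1.25, north 6 cos 12° = 5.87
Leg 2 (294°, 4 km): east 4 sin 294° = -3.65, north 4 cos 294° = 1.63
Leg 3 (239°, 1 km): east 1 sin 239° = -0.86, north 1 cos 239° = -0.52
Current position: (-3.26, 6.98). Target: (-8, 5). Remaining: Δeast = -4.74, Δnorth = -1.98.
Bearing = atan2(-4.74, -1.98) mod 360° = 247.30°; distance = √((-4.74)² + (-1.98)²) = 5.134 km.

247°, 5.1 km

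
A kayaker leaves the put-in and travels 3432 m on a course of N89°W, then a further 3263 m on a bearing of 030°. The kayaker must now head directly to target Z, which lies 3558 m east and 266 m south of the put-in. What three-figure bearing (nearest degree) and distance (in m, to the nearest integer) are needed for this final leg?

Leg 1 (N89°W, 3432 m): east 3432 sin 271° = -3431.48, north 3432 cos 271° = 59.90
Leg 2 (030°, 3263 m): east 3263 sin 30° = 1631.50, north 3263 cos 30° = 2825.84
Current position: (-1799.98, 2885.74). Target: (3558, -266). Remaining: Δeast = 5357.98, Δnorth = -3151.74.
Bearing = atan2(5357.98, -3151.74) mod 360° = 120.47°; distance = √((5357.98)² + (-3151.74)²) = 6216.218 m.

120°, 6216 m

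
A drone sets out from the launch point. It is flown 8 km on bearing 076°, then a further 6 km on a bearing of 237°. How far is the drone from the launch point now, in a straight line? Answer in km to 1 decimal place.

3.0 km

Leg 1 (076°, 8 km): east 8 sin 76° = 7.76, north 8 cos 76° = 1.94
Leg 2 (237°, 6 km): east 6 sin 237° = -5.03, north 6 cos 237° = -3.27
Net: 2.73 east, -1.33 north. Distance = √((2.73)² + (-1.33)²) = 3.038 km.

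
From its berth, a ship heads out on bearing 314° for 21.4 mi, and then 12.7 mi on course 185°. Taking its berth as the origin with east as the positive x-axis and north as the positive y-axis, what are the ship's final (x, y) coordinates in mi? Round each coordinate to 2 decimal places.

(-16.50, 2.21)

Leg 1 (314°, 21.4 mi): east 21.4 sin 314° = -15.39, north 21.4 cos 314° = 14.87
Leg 2 (185°, 12.7 mi): east 12.7 sin 185° = -1.11, north 12.7 cos 185° = -12.65
Summing: -16.50 mi east, 2.21 mi north → (-16.50, 2.21).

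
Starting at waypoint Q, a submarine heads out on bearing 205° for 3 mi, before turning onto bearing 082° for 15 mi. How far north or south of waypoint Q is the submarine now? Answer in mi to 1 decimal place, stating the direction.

Leg 1 (205°, 3 mi): east 3 sin 205° = -1.27, north 3 cos 205° = -2.72
Leg 2 (082°, 15 mi): east 15 sin 82° = 14.85, north 15 cos 82° = 2.09
Net north component: -0.63 mi.

0.6 mi south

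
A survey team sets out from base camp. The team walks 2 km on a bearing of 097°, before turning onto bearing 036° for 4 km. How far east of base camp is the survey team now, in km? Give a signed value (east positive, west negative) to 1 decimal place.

4.3 km

Leg 1 (097°, 2 km): east 2 sin 97° = 1.99, north 2 cos 97° = -0.24
Leg 2 (036°, 4 km): east 4 sin 36° = 2.35, north 4 cos 36° = 3.24
Net east component: 4.34 km.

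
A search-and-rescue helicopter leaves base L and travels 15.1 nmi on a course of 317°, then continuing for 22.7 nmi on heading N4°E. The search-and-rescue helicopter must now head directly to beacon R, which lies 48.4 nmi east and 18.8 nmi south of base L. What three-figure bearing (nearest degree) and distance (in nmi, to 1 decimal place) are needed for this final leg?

133°, 77.6 nmi

Leg 1 (317°, 15.1 nmi): east 15.1 sin 317° = -10.30, north 15.1 cos 317° = 11.04
Leg 2 (N4°E, 22.7 nmi): east 22.7 sin 4° = 1.58, north 22.7 cos 4° = 22.64
Current position: (-8.71, 33.69). Target: (48.4, -18.8). Remaining: Δeast = 57.11, Δnorth = -52.49.
Bearing = atan2(57.11, -52.49) mod 360° = 132.58°; distance = √((57.11)² + (-52.49)²) = 77.570 nmi.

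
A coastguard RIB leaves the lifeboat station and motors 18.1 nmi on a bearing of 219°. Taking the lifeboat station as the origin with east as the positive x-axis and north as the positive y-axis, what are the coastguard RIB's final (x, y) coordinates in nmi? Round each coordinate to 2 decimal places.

Leg 1 (219°, 18.1 nmi): east 18.1 sin 219° = -11.39, north 18.1 cos 219° = -14.07
Summing: -11.39 nmi east, -14.07 nmi north → (-11.39, -14.07).

(-11.39, -14.07)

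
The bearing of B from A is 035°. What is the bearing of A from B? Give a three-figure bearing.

215°

Back-bearing = 035° + 180° = 215°.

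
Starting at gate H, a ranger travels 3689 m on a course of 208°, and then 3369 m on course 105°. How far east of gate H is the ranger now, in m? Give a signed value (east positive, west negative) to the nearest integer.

Leg 1 (208°, 3689 m): east 3689 sin 208° = -1731.88, north 3689 cos 208° = -3257.19
Leg 2 (105°, 3369 m): east 3369 sin 105° = 3254.20, north 3369 cos 105° = -871.96
Net east component: 1522.32 m.

1522 m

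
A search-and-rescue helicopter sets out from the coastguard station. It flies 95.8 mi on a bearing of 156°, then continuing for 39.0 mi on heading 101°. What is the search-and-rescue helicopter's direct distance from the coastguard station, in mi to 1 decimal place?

Leg 1 (156°, 95.8 mi): east 95.8 sin 156° = 38.97, north 95.8 cos 156° = -87.52
Leg 2 (101°, 39.0 mi): east 39.0 sin 101° = 38.28, north 39.0 cos 101° = -7.44
Net: 77.25 east, -94.96 north. Distance = √((77.25)² + (-94.96)²) = 122.412 mi.

122.4 mi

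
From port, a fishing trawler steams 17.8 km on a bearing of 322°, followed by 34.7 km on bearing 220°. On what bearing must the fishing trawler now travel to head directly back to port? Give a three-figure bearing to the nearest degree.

Leg 1 (322°, 17.8 km): east 17.8 sin 322° = -10.96, north 17.8 cos 322° = 14.03
Leg 2 (220°, 34.7 km): east 34.7 sin 220° = -22.30, north 34.7 cos 220° = -26.58
Net displacement: -33.26 east, -12.56 north. Direction back to start is (33.26, 12.56): bearing = atan2(33.26, 12.56) mod 360° = 69.32° ≈ 069°.

069°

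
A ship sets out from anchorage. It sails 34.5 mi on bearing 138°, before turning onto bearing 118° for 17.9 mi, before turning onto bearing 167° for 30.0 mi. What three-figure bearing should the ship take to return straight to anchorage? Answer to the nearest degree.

Leg 1 (138°, 34.5 mi): east 34.5 sin 138° = 23.09, north 34.5 cos 138° = -25.64
Leg 2 (118°, 17.9 mi): east 17.9 sin 118° = 15.80, north 17.9 cos 118° = -8.40
Leg 3 (167°, 30.0 mi): east 30.0 sin 167° = 6.75, north 30.0 cos 167° = -29.23
Net displacement: 45.64 east, -63.27 north. Direction back to start is (-45.64, 63.27): bearing = atan2(-45.64, 63.27) mod 360° = 324.20° ≈ 324°.

324°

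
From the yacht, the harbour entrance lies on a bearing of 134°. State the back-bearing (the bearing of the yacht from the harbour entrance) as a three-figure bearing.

314°

Back-bearing = 134° + 180° = 314°.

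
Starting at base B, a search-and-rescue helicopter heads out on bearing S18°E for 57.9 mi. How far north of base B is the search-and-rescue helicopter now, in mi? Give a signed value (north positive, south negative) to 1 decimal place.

Leg 1 (S18°E, 57.9 mi): east 57.9 sin 162° = 17.89, north 57.9 cos 162° = -55.07
Net north component: -55.07 mi.

-55.1 mi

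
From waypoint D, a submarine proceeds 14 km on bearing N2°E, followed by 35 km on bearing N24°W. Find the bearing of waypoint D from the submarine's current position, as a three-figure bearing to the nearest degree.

Leg 1 (N2°E, 14 km): east 14 sin 2° = 0.49, north 14 cos 2° = 13.99
Leg 2 (N24°W, 35 km): east 35 sin 336° = -14.24, north 35 cos 336° = 31.97
Net displacement: -13.75 east, 45.97 north. Direction back to start is (13.75, -45.97): bearing = atan2(13.75, -45.97) mod 360° = 163.35° ≈ 163°.

163°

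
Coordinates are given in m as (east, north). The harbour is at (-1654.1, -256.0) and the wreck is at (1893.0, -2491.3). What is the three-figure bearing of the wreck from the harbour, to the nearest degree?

122°

Δeast = 1893.0 − -1654.1 = 3547.10; Δnorth = -2491.3 − -256.0 = -2235.30.
Bearing = atan2(Δeast, Δnorth) mod 360° = 122.22° ≈ 122°.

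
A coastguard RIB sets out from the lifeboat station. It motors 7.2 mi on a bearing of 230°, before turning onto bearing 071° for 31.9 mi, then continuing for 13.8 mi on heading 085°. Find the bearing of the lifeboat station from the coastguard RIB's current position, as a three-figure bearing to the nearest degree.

260°

Leg 1 (230°, 7.2 mi): east 7.2 sin 230° = -5.52, north 7.2 cos 230° = -4.63
Leg 2 (071°, 31.9 mi): east 31.9 sin 71° = 30.16, north 31.9 cos 71° = 10.39
Leg 3 (085°, 13.8 mi): east 13.8 sin 85° = 13.75, north 13.8 cos 85° = 1.20
Net displacement: 38.39 east, 6.96 north. Direction back to start is (-38.39, -6.96): bearing = atan2(-38.39, -6.96) mod 360° = 259.72° ≈ 260°.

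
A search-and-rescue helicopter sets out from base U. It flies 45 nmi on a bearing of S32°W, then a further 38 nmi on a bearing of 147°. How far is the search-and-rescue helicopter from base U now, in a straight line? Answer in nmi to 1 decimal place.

Leg 1 (S32°W, 45 nmi): east 45 sin 212° = -23.85, north 45 cos 212° = -38.16
Leg 2 (147°, 38 nmi): east 38 sin 147° = 20.70, north 38 cos 147° = -31.87
Net: -3.15 east, -70.03 north. Distance = √((-3.15)² + (-70.03)²) = 70.102 nmi.

70.1 nmi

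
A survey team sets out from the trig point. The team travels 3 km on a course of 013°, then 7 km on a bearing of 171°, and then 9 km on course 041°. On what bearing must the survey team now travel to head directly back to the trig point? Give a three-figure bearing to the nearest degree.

250°

Leg 1 (013°, 3 km): east 3 sin 13° = 0.67, north 3 cos 13° = 2.92
Leg 2 (171°, 7 km): east 7 sin 171° = 1.10, north 7 cos 171° = -6.91
Leg 3 (041°, 9 km): east 9 sin 41° = 5.90, north 9 cos 41° = 6.79
Net displacement: 7.67 east, 2.80 north. Direction back to start is (-7.67, -2.80): bearing = atan2(-7.67, -2.80) mod 360° = 249.94° ≈ 250°.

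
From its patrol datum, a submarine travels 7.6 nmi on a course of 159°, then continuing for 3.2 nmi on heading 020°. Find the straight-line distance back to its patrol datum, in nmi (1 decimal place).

Leg 1 (159°, 7.6 nmi): east 7.6 sin 159° = 2.72, north 7.6 cos 159° = -7.10
Leg 2 (020°, 3.2 nmi): east 3.2 sin 20° = 1.09, north 3.2 cos 20° = 3.01
Net: 3.82 east, -4.09 north. Distance = √((3.82)² + (-4.09)²) = 5.594 nmi.

5.6 nmi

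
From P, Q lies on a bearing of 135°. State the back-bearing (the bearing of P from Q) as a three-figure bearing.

Back-bearing = 135° + 180° = 315°.

315°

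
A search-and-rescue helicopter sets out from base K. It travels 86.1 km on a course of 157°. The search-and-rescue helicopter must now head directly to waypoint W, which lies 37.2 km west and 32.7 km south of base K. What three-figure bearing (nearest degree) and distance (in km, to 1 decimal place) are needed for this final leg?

Leg 1 (157°, 86.1 km): east 86.1 sin 157° = 33.64, north 86.1 cos 157° = -79.26
Current position: (33.64, -79.26). Target: (-37.2, -32.7). Remaining: Δeast = -70.84, Δnorth = 46.56.
Bearing = atan2(-70.84, 46.56) mod 360° = 303.31°; distance = √((-70.84)² + (46.56)²) = 84.770 km.

303°, 84.8 km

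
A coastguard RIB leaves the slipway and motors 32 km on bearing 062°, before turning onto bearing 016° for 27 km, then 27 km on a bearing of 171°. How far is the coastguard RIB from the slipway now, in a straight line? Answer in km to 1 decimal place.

42.4 km

Leg 1 (062°, 32 km): east 32 sin 62° = 28.25, north 32 cos 62° = 15.02
Leg 2 (016°, 27 km): east 27 sin 16° = 7.44, north 27 cos 16° = 25.95
Leg 3 (171°, 27 km): east 27 sin 171° = 4.22, north 27 cos 171° = -26.67
Net: 39.92 east, 14.31 north. Distance = √((39.92)² + (14.31)²) = 42.407 km.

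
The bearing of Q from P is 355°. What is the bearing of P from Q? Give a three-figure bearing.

175°

Back-bearing = 355° − 180° = 175°.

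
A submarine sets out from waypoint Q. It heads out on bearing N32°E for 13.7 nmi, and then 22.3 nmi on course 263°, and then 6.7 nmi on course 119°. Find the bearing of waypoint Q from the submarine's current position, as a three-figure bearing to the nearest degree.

122°

Leg 1 (N32°E, 13.7 nmi): east 13.7 sin 32° = 7.26, north 13.7 cos 32° = 11.62
Leg 2 (263°, 22.3 nmi): east 22.3 sin 263° = -22.13, north 22.3 cos 263° = -2.72
Leg 3 (119°, 6.7 nmi): east 6.7 sin 119° = 5.86, north 6.7 cos 119° = -3.25
Net displacement: -9.01 east, 5.65 north. Direction back to start is (9.01, -5.65): bearing = atan2(9.01, -5.65) mod 360° = 122.09° ≈ 122°.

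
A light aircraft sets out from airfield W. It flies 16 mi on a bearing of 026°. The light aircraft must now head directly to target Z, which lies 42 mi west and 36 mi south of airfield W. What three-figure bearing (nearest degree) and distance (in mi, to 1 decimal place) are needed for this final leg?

224°, 70.3 mi

Leg 1 (026°, 16 mi): east 16 sin 26° = 7.01, north 16 cos 26° = 14.38
Current position: (7.01, 14.38). Target: (-42, -36). Remaining: Δeast = -49.01, Δnorth = -50.38.
Bearing = atan2(-49.01, -50.38) mod 360° = 224.21°; distance = √((-49.01)² + (-50.38)²) = 70.289 mi.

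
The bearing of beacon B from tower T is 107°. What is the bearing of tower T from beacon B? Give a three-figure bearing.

287°

Back-bearing = 107° + 180° = 287°.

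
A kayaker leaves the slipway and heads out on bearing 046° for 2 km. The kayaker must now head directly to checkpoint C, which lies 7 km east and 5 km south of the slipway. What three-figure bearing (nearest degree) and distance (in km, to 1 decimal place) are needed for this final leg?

139°, 8.5 km

Leg 1 (046°, 2 km): east 2 sin 46° = 1.44, north 2 cos 46° = 1.39
Current position: (1.44, 1.39). Target: (7, -5). Remaining: Δeast = 5.56, Δnorth = -6.39.
Bearing = atan2(5.56, -6.39) mod 360° = 138.96°; distance = √((5.56)² + (-6.39)²) = 8.471 km.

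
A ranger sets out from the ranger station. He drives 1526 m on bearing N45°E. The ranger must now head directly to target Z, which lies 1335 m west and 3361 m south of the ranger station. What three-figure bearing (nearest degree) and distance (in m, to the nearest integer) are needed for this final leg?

Leg 1 (N45°E, 1526 m): east 1526 sin 45° = 1079.04, north 1526 cos 45° = 1079.04
Current position: (1079.04, 1079.04). Target: (-1335, -3361). Remaining: Δeast = -2414.04, Δnorth = -4440.04.
Bearing = atan2(-2414.04, -4440.04) mod 360° = 208.53°; distance = √((-2414.04)² + (-4440.04)²) = 5053.871 m.

209°, 5054 m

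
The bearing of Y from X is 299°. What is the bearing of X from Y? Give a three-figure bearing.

Back-bearing = 299° − 180° = 119°.

119°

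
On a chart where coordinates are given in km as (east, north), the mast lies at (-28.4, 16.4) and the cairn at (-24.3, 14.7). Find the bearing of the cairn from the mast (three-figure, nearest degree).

Δeast = -24.3 − -28.4 = 4.10; Δnorth = 14.7 − 16.4 = -1.70.
Bearing = atan2(Δeast, Δnorth) mod 360° = 112.52° ≈ 113°.

113°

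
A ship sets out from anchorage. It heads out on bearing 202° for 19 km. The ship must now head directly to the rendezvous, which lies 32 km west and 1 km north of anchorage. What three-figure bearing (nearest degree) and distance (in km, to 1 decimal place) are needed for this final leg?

307°, 31.1 km

Leg 1 (202°, 19 km): east 19 sin 202° = -7.12, north 19 cos 202° = -17.62
Current position: (-7.12, -17.62). Target: (-32, 1). Remaining: Δeast = -24.88, Δnorth = 18.62.
Bearing = atan2(-24.88, 18.62) mod 360° = 306.80°; distance = √((-24.88)² + (18.62)²) = 31.076 km.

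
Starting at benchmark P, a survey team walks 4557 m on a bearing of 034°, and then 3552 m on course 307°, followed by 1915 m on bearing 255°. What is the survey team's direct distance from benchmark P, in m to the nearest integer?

Leg 1 (034°, 4557 m): east 4557 sin 34° = 2548.24, north 4557 cos 34° = 3777.92
Leg 2 (307°, 3552 m): east 3552 sin 307° = -2836.75, north 3552 cos 307° = 2137.65
Leg 3 (255°, 1915 m): east 1915 sin 255° = -1849.75, north 1915 cos 255° = -495.64
Net: -2138.26 east, 5419.93 north. Distance = √((-2138.26)² + (5419.93)²) = 5826.476 m.

5826 m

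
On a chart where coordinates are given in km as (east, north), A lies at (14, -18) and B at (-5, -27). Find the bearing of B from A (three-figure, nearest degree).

245°

Δeast = -5 − 14 = -19.00; Δnorth = -27 − -18 = -9.00.
Bearing = atan2(Δeast, Δnorth) mod 360° = 244.65° ≈ 245°.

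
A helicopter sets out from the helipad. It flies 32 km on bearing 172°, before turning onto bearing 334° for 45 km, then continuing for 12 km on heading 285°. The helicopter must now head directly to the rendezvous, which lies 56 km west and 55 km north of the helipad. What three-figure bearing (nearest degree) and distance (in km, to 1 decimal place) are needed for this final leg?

326°, 52.1 km

Leg 1 (172°, 32 km): east 32 sin 172° = 4.45, north 32 cos 172° = -31.69
Leg 2 (334°, 45 km): east 45 sin 334° = -19.73, north 45 cos 334° = 40.45
Leg 3 (285°, 12 km): east 12 sin 285° = -11.59, north 12 cos 285° = 3.11
Current position: (-26.86, 11.86). Target: (-56, 55). Remaining: Δeast = -29.14, Δnorth = 43.14.
Bearing = atan2(-29.14, 43.14) mod 360° = 325.96°; distance = √((-29.14)² + (43.14)²) = 52.055 km.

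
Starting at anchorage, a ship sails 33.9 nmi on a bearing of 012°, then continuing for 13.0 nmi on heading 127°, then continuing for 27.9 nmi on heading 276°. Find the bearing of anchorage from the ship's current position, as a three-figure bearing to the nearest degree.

160°

Leg 1 (012°, 33.9 nmi): east 33.9 sin 12° = 7.05, north 33.9 cos 12° = 33.16
Leg 2 (127°, 13.0 nmi): east 13.0 sin 127° = 10.38, north 13.0 cos 127° = -7.82
Leg 3 (276°, 27.9 nmi): east 27.9 sin 276° = -27.75, north 27.9 cos 276° = 2.92
Net displacement: -10.32 east, 28.25 north. Direction back to start is (10.32, -28.25): bearing = atan2(10.32, -28.25) mod 360° = 159.94° ≈ 160°.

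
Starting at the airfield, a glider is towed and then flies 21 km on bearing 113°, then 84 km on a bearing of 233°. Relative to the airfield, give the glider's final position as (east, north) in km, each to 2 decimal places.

(-47.75, -58.76)

Leg 1 (113°, 21 km): east 21 sin 113° = 19.33, north 21 cos 113° = -8.21
Leg 2 (233°, 84 km): east 84 sin 233° = -67.09, north 84 cos 233° = -50.55
Summing: -47.75 km east, -58.76 km north → (-47.75, -58.76).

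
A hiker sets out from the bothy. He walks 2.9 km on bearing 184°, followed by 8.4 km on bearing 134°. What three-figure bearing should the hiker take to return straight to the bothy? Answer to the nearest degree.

Leg 1 (184°, 2.9 km): east 2.9 sin 184° = -0.20, north 2.9 cos 184° = -2.89
Leg 2 (134°, 8.4 km): east 8.4 sin 134° = 6.04, north 8.4 cos 134° = -5.84
Net displacement: 5.84 east, -8.73 north. Direction back to start is (-5.84, 8.73): bearing = atan2(-5.84, 8.73) mod 360° = 326.21° ≈ 326°.

326°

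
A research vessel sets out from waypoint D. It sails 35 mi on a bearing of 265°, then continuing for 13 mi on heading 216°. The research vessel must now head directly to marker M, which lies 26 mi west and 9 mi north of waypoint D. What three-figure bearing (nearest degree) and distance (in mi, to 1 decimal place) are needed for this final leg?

036°, 28.0 mi

Leg 1 (265°, 35 mi): east 35 sin 265° = -34.87, north 35 cos 265° = -3.05
Leg 2 (216°, 13 mi): east 13 sin 216° = -7.64, north 13 cos 216° = -10.52
Current position: (-42.51, -13.57). Target: (-26, 9). Remaining: Δeast = 16.51, Δnorth = 22.57.
Bearing = atan2(16.51, 22.57) mod 360° = 36.19°; distance = √((16.51)² + (22.57)²) = 27.961 mi.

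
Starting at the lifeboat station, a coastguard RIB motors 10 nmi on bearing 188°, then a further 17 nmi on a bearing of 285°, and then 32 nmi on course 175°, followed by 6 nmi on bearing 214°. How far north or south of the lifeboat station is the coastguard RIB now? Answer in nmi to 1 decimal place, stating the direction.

Leg 1 (188°, 10 nmi): east 10 sin 188° = -1.39, north 10 cos 188° = -9.90
Leg 2 (285°, 17 nmi): east 17 sin 285° = -16.42, north 17 cos 285° = 4.40
Leg 3 (175°, 32 nmi): east 32 sin 175° = 2.79, north 32 cos 175° = -31.88
Leg 4 (214°, 6 nmi): east 6 sin 214° = -3.36, north 6 cos 214° = -4.97
Net north component: -42.36 nmi.

42.4 nmi south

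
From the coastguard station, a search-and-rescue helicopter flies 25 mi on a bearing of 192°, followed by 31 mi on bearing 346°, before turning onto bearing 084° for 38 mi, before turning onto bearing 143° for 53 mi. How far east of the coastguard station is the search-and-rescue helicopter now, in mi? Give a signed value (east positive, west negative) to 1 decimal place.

57.0 mi

Leg 1 (192°, 25 mi): east 25 sin 192° = -5.20, north 25 cos 192° = -24.45
Leg 2 (346°, 31 mi): east 31 sin 346° = -7.50, north 31 cos 346° = 30.08
Leg 3 (084°, 38 mi): east 38 sin 84° = 37.79, north 38 cos 84° = 3.97
Leg 4 (143°, 53 mi): east 53 sin 143° = 31.90, north 53 cos 143° = -42.33
Net east component: 56.99 mi.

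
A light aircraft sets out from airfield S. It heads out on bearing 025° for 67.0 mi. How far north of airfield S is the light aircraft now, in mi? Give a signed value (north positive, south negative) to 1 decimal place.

60.7 mi

Leg 1 (025°, 67.0 mi): east 67.0 sin 25° = 28.32, north 67.0 cos 25° = 60.72
Net north component: 60.72 mi.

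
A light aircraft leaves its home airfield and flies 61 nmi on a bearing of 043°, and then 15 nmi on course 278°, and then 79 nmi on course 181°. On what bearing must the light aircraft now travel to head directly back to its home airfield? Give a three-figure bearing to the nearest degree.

Leg 1 (043°, 61 nmi): east 61 sin 43° = 41.60, north 61 cos 43° = 44.61
Leg 2 (278°, 15 nmi): east 15 sin 278° = -14.85, north 15 cos 278° = 2.09
Leg 3 (181°, 79 nmi): east 79 sin 181° = -1.38, north 79 cos 181° = -78.99
Net displacement: 25.37 east, -32.29 north. Direction back to start is (-25.37, 32.29): bearing = atan2(-25.37, 32.29) mod 360° = 321.84° ≈ 322°.

322°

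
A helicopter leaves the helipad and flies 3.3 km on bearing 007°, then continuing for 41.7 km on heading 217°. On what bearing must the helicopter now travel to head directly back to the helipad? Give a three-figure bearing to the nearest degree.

039°

Leg 1 (007°, 3.3 km): east 3.3 sin 7° = 0.40, north 3.3 cos 7° = 3.28
Leg 2 (217°, 41.7 km): east 41.7 sin 217° = -25.10, north 41.7 cos 217° = -33.30
Net displacement: -24.69 east, -30.03 north. Direction back to start is (24.69, 30.03): bearing = atan2(24.69, 30.03) mod 360° = 39.43° ≈ 039°.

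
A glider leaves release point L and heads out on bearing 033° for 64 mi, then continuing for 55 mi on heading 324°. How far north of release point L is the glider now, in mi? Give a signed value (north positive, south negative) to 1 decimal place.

98.2 mi

Leg 1 (033°, 64 mi): east 64 sin 33° = 34.86, north 64 cos 33° = 53.67
Leg 2 (324°, 55 mi): east 55 sin 324° = -32.33, north 55 cos 324° = 44.50
Net north component: 98.17 mi.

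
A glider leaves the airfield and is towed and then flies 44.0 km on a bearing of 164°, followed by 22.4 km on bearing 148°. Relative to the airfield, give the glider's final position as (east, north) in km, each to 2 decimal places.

Leg 1 (164°, 44.0 km): east 44.0 sin 164° = 12.13, north 44.0 cos 164° = -42.30
Leg 2 (148°, 22.4 km): east 22.4 sin 148° = 11.87, north 22.4 cos 148° = -19.00
Summing: 24.00 km east, -61.29 km north → (24.00, -61.29).

(24.00, -61.29)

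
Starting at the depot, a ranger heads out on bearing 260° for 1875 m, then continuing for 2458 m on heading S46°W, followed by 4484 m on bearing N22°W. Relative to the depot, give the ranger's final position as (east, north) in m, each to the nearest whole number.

(-5294, 2124)

Leg 1 (260°, 1875 m): east 1875 sin 260° = -1846.51, north 1875 cos 260° = -325.59
Leg 2 (S46°W, 2458 m): east 2458 sin 226° = -1768.14, north 2458 cos 226° = -1707.47
Leg 3 (N22°W, 4484 m): east 4484 sin 338° = -1679.74, north 4484 cos 338° = 4157.49
Summing: -5294.39 m east, 2124.43 m north → (-5294, 2124).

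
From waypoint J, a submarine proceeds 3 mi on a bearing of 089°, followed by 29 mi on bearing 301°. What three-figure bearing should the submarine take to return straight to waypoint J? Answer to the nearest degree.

Leg 1 (089°, 3 mi): east 3 sin 89° = 3.00, north 3 cos 89° = 0.05
Leg 2 (301°, 29 mi): east 29 sin 301° = -24.86, north 29 cos 301° = 14.94
Net displacement: -21.86 east, 14.99 north. Direction back to start is (21.86, -14.99): bearing = atan2(21.86, -14.99) mod 360° = 124.44° ≈ 124°.

124°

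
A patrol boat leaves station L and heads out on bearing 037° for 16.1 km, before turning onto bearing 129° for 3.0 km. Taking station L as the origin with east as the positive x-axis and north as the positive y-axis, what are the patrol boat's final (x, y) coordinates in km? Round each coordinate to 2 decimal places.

(12.02, 10.97)

Leg 1 (037°, 16.1 km): east 16.1 sin 37° = 9.69, north 16.1 cos 37° = 12.86
Leg 2 (129°, 3.0 km): east 3.0 sin 129° = 2.33, north 3.0 cos 129° = -1.89
Summing: 12.02 km east, 10.97 km north → (12.02, 10.97).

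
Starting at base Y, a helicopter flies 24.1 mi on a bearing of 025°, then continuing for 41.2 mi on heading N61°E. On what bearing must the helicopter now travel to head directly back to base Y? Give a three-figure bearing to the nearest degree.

228°

Leg 1 (025°, 24.1 mi): east 24.1 sin 25° = 10.19, north 24.1 cos 25° = 21.84
Leg 2 (N61°E, 41.2 mi): east 41.2 sin 61° = 36.03, north 41.2 cos 61° = 19.97
Net displacement: 46.22 east, 41.82 north. Direction back to start is (-46.22, -41.82): bearing = atan2(-46.22, -41.82) mod 360° = 227.86° ≈ 228°.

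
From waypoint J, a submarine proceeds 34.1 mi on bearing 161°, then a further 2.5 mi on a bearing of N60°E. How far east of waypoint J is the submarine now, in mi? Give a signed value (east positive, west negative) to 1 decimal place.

13.3 mi

Leg 1 (161°, 34.1 mi): east 34.1 sin 161° = 11.10, north 34.1 cos 161° = -32.24
Leg 2 (N60°E, 2.5 mi): east 2.5 sin 60° = 2.17, north 2.5 cos 60° = 1.25
Net east component: 13.27 mi.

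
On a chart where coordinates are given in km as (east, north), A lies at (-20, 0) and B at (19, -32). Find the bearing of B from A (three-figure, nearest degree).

129°

Δeast = 19 − -20 = 39.00; Δnorth = -32 − 0 = -32.00.
Bearing = atan2(Δeast, Δnorth) mod 360° = 129.37° ≈ 129°.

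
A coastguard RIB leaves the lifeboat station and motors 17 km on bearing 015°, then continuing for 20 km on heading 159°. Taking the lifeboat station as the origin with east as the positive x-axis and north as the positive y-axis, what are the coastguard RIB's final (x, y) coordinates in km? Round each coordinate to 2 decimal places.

(11.57, -2.25)

Leg 1 (015°, 17 km): east 17 sin 15° = 4.40, north 17 cos 15° = 16.42
Leg 2 (159°, 20 km): east 20 sin 159° = 7.17, north 20 cos 159° = -18.67
Summing: 11.57 km east, -2.25 km north → (11.57, -2.25).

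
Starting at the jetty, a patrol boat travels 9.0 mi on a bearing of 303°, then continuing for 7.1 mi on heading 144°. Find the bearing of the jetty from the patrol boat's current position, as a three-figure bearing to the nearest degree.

Leg 1 (303°, 9.0 mi): east 9.0 sin 303° = -7.55, north 9.0 cos 303° = 4.90
Leg 2 (144°, 7.1 mi): east 7.1 sin 144° = 4.17, north 7.1 cos 144° = -5.74
Net displacement: -3.37 east, -0.84 north. Direction back to start is (3.37, 0.84): bearing = atan2(3.37, 0.84) mod 360° = 75.99° ≈ 076°.

076°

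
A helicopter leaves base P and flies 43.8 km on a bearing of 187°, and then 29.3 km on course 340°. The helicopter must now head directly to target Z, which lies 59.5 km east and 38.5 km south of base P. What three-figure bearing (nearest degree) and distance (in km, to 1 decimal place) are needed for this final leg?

107°, 78.2 km

Leg 1 (187°, 43.8 km): east 43.8 sin 187° = -5.34, north 43.8 cos 187° = -43.47
Leg 2 (340°, 29.3 km): east 29.3 sin 340° = -10.02, north 29.3 cos 340° = 27.53
Current position: (-15.36, -15.94). Target: (59.5, -38.5). Remaining: Δeast = 74.86, Δnorth = -22.56.
Bearing = atan2(74.86, -22.56) mod 360° = 106.77°; distance = √((74.86)² + (-22.56)²) = 78.184 km.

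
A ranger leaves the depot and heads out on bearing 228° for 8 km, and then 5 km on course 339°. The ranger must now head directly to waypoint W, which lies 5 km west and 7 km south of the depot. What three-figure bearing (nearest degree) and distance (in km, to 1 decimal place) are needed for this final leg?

Leg 1 (228°, 8 km): east 8 sin 228° = -5.95, north 8 cos 228° = -5.35
Leg 2 (339°, 5 km): east 5 sin 339° = -1.79, north 5 cos 339° = 4.67
Current position: (-7.74, -0.69). Target: (-5, -7). Remaining: Δeast = 2.74, Δnorth = -6.31.
Bearing = atan2(2.74, -6.31) mod 360° = 156.57°; distance = √((2.74)² + (-6.31)²) = 6.882 km.

157°, 6.9 km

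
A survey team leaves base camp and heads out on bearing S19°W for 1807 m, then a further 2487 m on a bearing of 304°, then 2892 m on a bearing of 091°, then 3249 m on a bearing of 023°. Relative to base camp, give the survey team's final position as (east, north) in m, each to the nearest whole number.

(1511, 2622)

Leg 1 (S19°W, 1807 m): east 1807 sin 199° = -588.30, north 1807 cos 199° = -1708.55
Leg 2 (304°, 2487 m): east 2487 sin 304° = -2061.82, north 2487 cos 304° = 1390.71
Leg 3 (091°, 2892 m): east 2892 sin 91° = 2891.56, north 2892 cos 91° = -50.47
Leg 4 (023°, 3249 m): east 3249 sin 23° = 1269.49, north 3249 cos 23° = 2990.72
Summing: 1510.93 m east, 2622.41 m north → (1511, 2622).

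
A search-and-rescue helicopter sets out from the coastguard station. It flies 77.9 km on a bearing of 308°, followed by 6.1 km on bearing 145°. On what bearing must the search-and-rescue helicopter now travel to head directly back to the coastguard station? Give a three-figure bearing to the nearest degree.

127°

Leg 1 (308°, 77.9 km): east 77.9 sin 308° = -61.39, north 77.9 cos 308° = 47.96
Leg 2 (145°, 6.1 km): east 6.1 sin 145° = 3.50, north 6.1 cos 145° = -5.00
Net displacement: -57.89 east, 42.96 north. Direction back to start is (57.89, -42.96): bearing = atan2(57.89, -42.96) mod 360° = 126.58° ≈ 127°.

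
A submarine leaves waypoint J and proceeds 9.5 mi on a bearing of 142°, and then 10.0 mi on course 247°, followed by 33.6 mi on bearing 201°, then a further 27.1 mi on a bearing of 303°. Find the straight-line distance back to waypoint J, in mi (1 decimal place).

47.3 mi

Leg 1 (142°, 9.5 mi): east 9.5 sin 142° = 5.85, north 9.5 cos 142° = -7.49
Leg 2 (247°, 10.0 mi): east 10.0 sin 247° = -9.21, north 10.0 cos 247° = -3.91
Leg 3 (201°, 33.6 mi): east 33.6 sin 201° = -12.04, north 33.6 cos 201° = -31.37
Leg 4 (303°, 27.1 mi): east 27.1 sin 303° = -22.73, north 27.1 cos 303° = 14.76
Net: -38.13 east, -28.00 north. Distance = √((-38.13)² + (-28.00)²) = 47.304 mi.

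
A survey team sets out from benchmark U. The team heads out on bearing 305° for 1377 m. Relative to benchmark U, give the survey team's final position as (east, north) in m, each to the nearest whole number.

(-1128, 790)

Leg 1 (305°, 1377 m): east 1377 sin 305° = -1127.97, north 1377 cos 305° = 789.81
Summing: -1127.97 m east, 789.81 m north → (-1128, 790).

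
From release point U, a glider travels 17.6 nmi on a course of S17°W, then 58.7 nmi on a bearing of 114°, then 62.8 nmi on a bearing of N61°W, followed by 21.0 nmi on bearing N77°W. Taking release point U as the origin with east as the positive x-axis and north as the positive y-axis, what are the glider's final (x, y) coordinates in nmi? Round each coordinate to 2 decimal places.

Leg 1 (S17°W, 17.6 nmi): east 17.6 sin 197° = -5.15, north 17.6 cos 197° = -16.83
Leg 2 (114°, 58.7 nmi): east 58.7 sin 114° = 53.63, north 58.7 cos 114° = -23.88
Leg 3 (N61°W, 62.8 nmi): east 62.8 sin 299° = -54.93, north 62.8 cos 299° = 30.45
Leg 4 (N77°W, 21.0 nmi): east 21.0 sin 283° = -20.46, north 21.0 cos 283° = 4.72
Summing: -26.91 nmi east, -5.54 nmi north → (-26.91, -5.54).

(-26.91, -5.54)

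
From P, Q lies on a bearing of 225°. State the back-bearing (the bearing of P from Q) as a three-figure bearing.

045°

Back-bearing = 225° − 180° = 045°.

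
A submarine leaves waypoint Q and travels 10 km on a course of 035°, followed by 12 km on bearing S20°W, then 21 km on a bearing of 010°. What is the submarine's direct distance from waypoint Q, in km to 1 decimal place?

18.4 km

Leg 1 (035°, 10 km): east 10 sin 35° = 5.74, north 10 cos 35° = 8.19
Leg 2 (S20°W, 12 km): east 12 sin 200° = -4.10, north 12 cos 200° = -11.28
Leg 3 (010°, 21 km): east 21 sin 10° = 3.65, north 21 cos 10° = 20.68
Net: 5.28 east, 17.60 north. Distance = √((5.28)² + (17.60)²) = 18.371 km.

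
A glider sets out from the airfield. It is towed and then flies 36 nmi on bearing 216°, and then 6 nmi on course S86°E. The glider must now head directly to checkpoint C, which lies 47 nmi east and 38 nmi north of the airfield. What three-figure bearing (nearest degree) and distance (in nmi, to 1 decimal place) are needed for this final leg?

043°, 91.8 nmi

Leg 1 (216°, 36 nmi): east 36 sin 216° = -21.16, north 36 cos 216° = -29.12
Leg 2 (S86°E, 6 nmi): east 6 sin 94° = 5.99, north 6 cos 94° = -0.42
Current position: (-15.17, -29.54). Target: (47, 38). Remaining: Δeast = 62.17, Δnorth = 67.54.
Bearing = atan2(62.17, 67.54) mod 360° = 42.63°; distance = √((62.17)² + (67.54)²) = 91.803 nmi.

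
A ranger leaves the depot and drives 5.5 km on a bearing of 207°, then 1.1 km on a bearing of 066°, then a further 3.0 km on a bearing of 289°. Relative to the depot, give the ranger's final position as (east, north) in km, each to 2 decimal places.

Leg 1 (207°, 5.5 km): east 5.5 sin 207° = -2.50, north 5.5 cos 207° = -4.90
Leg 2 (066°, 1.1 km): east 1.1 sin 66° = 1.00, north 1.1 cos 66° = 0.45
Leg 3 (289°, 3.0 km): east 3.0 sin 289° = -2.84, north 3.0 cos 289° = 0.98
Summing: -4.33 km east, -3.48 km north → (-4.33, -3.48).

(-4.33, -3.48)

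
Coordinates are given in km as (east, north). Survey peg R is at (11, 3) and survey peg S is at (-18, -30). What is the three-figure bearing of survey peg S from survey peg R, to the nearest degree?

221°

Δeast = -18 − 11 = -29.00; Δnorth = -30 − 3 = -33.00.
Bearing = atan2(Δeast, Δnorth) mod 360° = 221.31° ≈ 221°.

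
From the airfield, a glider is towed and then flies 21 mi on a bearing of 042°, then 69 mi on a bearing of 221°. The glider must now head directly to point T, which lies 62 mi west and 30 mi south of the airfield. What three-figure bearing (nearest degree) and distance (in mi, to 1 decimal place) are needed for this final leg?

282°, 31.5 mi

Leg 1 (042°, 21 mi): east 21 sin 42° = 14.05, north 21 cos 42° = 15.61
Leg 2 (221°, 69 mi): east 69 sin 221° = -45.27, north 69 cos 221° = -52.07
Current position: (-31.22, -36.47). Target: (-62, -30). Remaining: Δeast = -30.78, Δnorth = 6.47.
Bearing = atan2(-30.78, 6.47) mod 360° = 281.87°; distance = √((-30.78)² + (6.47)²) = 31.456 mi.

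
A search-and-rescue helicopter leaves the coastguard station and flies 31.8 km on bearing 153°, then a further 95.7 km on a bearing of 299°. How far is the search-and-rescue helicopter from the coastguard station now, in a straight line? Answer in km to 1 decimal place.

Leg 1 (153°, 31.8 km): east 31.8 sin 153° = 14.44, north 31.8 cos 153° = -28.33
Leg 2 (299°, 95.7 km): east 95.7 sin 299° = -83.70, north 95.7 cos 299° = 46.40
Net: -69.26 east, 18.06 north. Distance = √((-69.26)² + (18.06)²) = 71.581 km.

71.6 km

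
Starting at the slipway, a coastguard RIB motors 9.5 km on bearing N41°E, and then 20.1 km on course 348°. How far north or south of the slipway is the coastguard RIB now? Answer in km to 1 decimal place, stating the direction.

Leg 1 (N41°E, 9.5 km): east 9.5 sin 41° = 6.23, north 9.5 cos 41° = 7.17
Leg 2 (348°, 20.1 km): east 20.1 sin 348° = -4.18, north 20.1 cos 348° = 19.66
Net north component: 26.83 km.

26.8 km north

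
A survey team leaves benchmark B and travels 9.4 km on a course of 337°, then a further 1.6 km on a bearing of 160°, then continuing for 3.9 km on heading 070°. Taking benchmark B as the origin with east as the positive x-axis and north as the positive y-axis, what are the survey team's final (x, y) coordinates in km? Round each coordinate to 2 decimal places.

(0.54, 8.48)

Leg 1 (337°, 9.4 km): east 9.4 sin 337° = -3.67, north 9.4 cos 337° = 8.65
Leg 2 (160°, 1.6 km): east 1.6 sin 160° = 0.55, north 1.6 cos 160° = -1.50
Leg 3 (070°, 3.9 km): east 3.9 sin 70° = 3.66, north 3.9 cos 70° = 1.33
Summing: 0.54 km east, 8.48 km north → (0.54, 8.48).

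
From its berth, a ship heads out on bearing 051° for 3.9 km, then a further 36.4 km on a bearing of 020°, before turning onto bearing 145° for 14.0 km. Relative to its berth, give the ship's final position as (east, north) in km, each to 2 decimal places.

Leg 1 (051°, 3.9 km): east 3.9 sin 51° = 3.03, north 3.9 cos 51° = 2.45
Leg 2 (020°, 36.4 km): east 36.4 sin 20° = 12.45, north 36.4 cos 20° = 34.20
Leg 3 (145°, 14.0 km): east 14.0 sin 145° = 8.03, north 14.0 cos 145° = -11.47
Summing: 23.51 km east, 25.19 km north → (23.51, 25.19).

(23.51, 25.19)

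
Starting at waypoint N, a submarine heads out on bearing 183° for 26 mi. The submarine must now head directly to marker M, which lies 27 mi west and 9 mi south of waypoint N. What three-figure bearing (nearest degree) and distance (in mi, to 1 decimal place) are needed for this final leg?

Leg 1 (183°, 26 mi): east 26 sin 183° = -1.36, north 26 cos 183° = -25.96
Current position: (-1.36, -25.96). Target: (-27, -9). Remaining: Δeast = -25.64, Δnorth = 16.96.
Bearing = atan2(-25.64, 16.96) mod 360° = 303.49°; distance = √((-25.64)² + (16.96)²) = 30.743 mi.

303°, 30.7 mi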